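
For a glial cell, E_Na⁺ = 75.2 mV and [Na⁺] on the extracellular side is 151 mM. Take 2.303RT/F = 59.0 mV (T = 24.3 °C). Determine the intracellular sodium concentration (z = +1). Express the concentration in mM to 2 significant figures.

8.0 mM

Nernst: E = (59.0/1) · log₁₀([out]/[in]), so log₁₀([out]/[in]) = 75.2 × 1 / 59.0 = 1.2746.
[out]/[in] = 10^(1.2746) = 18.82.
[in] = 151 / 18.82 = 8.024 mM.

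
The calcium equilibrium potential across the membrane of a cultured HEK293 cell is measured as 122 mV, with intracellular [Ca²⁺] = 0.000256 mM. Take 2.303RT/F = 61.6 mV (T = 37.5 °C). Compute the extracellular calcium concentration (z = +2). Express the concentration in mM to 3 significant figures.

Nernst: E = (61.6/2) · log₁₀([out]/[in]), so log₁₀([out]/[in]) = 122.0 × 2 / 61.6 = 3.9610.
[out]/[in] = 10^(3.9610) = 9142.
[out] = 9142 × 0.000256 = 2.34 mM.

2.34 mM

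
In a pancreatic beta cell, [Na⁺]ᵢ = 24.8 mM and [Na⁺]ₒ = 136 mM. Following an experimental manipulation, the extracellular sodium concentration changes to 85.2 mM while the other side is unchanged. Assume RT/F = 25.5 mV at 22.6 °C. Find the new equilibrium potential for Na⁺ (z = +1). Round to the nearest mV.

31 mV

After the shift: [Na⁺]_out = 85.2, [Na⁺]_in = 24.8 mM.
E_new = (25.5/1)·ln(85.2/24.8) = 25.50 · (1.2342) = 31.47 mV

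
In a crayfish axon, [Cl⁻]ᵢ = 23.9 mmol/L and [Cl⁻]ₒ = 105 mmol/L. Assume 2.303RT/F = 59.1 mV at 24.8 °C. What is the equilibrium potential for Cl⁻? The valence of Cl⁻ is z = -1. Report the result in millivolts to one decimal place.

-38.0 mV

E = (59.1/z) · log₁₀([Cl⁻]_out/[Cl⁻]_in) with z = -1.
For an anion, dividing by z = -1 reverses the sign.
= (59.1/-1) · log₁₀(105/23.9) = -59.10 · log₁₀(4.393)
= -59.10 · (0.6428) = -37.99 mV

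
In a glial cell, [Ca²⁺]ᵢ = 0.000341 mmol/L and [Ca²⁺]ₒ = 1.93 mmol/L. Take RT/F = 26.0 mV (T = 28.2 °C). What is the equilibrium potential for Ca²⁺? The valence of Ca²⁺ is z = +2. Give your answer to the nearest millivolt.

112 mV

E = (26.0/z) · ln([Ca²⁺]_out/[Ca²⁺]_in) with z = +2.
= (26.0/2) · ln(1.93/0.000341) = 13.00 · ln(5660)
= 13.00 · (8.6411) = 112.33 mV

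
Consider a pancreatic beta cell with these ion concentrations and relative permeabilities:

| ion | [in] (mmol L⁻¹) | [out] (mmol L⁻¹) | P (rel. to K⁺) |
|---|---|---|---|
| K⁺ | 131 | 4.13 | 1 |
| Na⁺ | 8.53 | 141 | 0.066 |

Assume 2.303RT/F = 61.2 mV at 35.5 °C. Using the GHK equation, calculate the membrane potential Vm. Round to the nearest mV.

Vm = 61.2 · log₁₀[(Σ P·[cation]ₒ + Σ P·[anion]ᵢ) / (Σ P·[cation]ᵢ + Σ P·[anion]ₒ)]
Numerator = 1×4.13 + 0.066×141 = 13.44
Denominator = 1×131 + 0.066×8.53 = 131.6
Vm = 61.2 · log₁₀(0.10213) = 61.2 × (-0.9909) = -60.64 mV

-61 mV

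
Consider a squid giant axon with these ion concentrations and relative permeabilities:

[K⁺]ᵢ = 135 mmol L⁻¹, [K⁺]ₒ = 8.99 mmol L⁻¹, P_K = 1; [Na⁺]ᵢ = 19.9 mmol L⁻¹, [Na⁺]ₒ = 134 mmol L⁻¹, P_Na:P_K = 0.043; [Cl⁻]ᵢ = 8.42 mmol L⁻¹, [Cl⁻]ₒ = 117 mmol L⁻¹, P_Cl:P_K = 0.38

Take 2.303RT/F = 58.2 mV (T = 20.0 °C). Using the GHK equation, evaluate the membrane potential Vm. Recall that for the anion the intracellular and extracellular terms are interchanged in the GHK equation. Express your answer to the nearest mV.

Vm = 58.2 · log₁₀[(Σ P·[cation]ₒ + Σ P·[anion]ᵢ) / (Σ P·[cation]ᵢ + Σ P·[anion]ₒ)]
Numerator = 1×8.99 + 0.043×134 + 0.38×8.42 = 17.95
Denominator = 1×135 + 0.043×19.9 + 0.38×117 = 180.3
Vm = 58.2 · log₁₀(0.099557) = 58.2 × (-1.0019) = -58.31 mV

-58 mV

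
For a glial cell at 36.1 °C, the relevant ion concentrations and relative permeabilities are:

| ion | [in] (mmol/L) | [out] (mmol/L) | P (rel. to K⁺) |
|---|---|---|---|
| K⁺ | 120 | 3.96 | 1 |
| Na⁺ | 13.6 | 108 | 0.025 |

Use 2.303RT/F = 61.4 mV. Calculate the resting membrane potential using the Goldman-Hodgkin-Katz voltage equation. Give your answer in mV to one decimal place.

Vm = 61.4 · log₁₀[(Σ P·[cation]ₒ + Σ P·[anion]ᵢ) / (Σ P·[cation]ᵢ + Σ P·[anion]ₒ)]
Numerator = 1×3.96 + 0.025×108 = 6.66
Denominator = 1×120 + 0.025×13.6 = 120.3
Vm = 61.4 · log₁₀(0.055343) = 61.4 × (-1.2569) = -77.18 mV

-77.2 mV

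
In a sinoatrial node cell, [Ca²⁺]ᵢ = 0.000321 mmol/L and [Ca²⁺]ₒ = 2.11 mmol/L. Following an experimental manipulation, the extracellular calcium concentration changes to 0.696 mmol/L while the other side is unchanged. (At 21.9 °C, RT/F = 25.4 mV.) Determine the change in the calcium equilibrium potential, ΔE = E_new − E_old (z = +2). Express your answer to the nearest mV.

E_old = (25.4/2)·ln(2.11/0.000321) = 111.64 mV
E_new = (25.4/2)·ln(0.696/0.000321) = 97.56 mV
ΔE = 97.56 − (111.64) = -14.09 mV

-14 mV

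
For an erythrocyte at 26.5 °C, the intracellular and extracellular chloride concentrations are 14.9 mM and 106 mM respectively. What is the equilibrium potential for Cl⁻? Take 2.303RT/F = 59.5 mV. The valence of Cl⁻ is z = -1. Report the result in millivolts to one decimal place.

-50.7 mV

E = (59.5/z) · log₁₀([Cl⁻]_out/[Cl⁻]_in) with z = -1.
For an anion, dividing by z = -1 reverses the sign.
= (59.5/-1) · log₁₀(106/14.9) = -59.50 · log₁₀(7.114)
= -59.50 · (0.8521) = -50.70 mV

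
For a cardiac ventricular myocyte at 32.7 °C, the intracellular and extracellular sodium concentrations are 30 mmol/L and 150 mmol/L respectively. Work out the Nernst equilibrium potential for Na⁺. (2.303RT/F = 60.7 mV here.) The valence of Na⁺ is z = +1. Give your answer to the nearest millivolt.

42 mV

E = (60.7/z) · log₁₀([Na⁺]_out/[Na⁺]_in) with z = +1.
= (60.7/1) · log₁₀(150/30) = 60.70 · log₁₀(5)
= 60.70 · (0.6990) = 42.43 mV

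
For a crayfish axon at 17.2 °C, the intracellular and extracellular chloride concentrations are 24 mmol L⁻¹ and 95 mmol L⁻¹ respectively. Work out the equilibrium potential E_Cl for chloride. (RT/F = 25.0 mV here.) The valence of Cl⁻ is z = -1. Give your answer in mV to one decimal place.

E = (25.0/z) · ln([Cl⁻]_out/[Cl⁻]_in) with z = -1.
For an anion, dividing by z = -1 reverses the sign.
= (25.0/-1) · ln(95/24) = -25.00 · ln(3.958)
= -25.00 · (1.3758) = -34.40 mV

-34.4 mV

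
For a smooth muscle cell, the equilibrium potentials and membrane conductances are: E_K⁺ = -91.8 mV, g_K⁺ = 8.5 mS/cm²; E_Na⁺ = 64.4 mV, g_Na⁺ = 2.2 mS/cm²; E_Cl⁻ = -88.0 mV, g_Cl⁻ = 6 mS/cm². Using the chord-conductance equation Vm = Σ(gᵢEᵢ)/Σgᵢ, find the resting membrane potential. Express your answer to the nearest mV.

-70 mV

Σ gᵢEᵢ = 8.5·(-91.8) + 2.2·(64.4) + 6·(-88.0) = -1166.62
Σ gᵢ = 8.5 + 2.2 + 6 = 16.7
Vm = -1166.62 / 16.7 = -69.86 mV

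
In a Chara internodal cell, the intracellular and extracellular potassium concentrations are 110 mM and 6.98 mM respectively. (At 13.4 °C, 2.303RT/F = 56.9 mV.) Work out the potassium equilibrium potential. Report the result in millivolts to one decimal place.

E = (56.9/z) · log₁₀([K⁺]_out/[K⁺]_in) with z = +1.
= (56.9/1) · log₁₀(6.98/110) = 56.90 · log₁₀(0.06345)
= 56.90 · (-1.1975) = -68.14 mV

-68.1 mV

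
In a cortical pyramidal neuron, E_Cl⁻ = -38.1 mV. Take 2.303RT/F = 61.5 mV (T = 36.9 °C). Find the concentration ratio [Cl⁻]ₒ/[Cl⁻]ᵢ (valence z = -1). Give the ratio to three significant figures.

log₁₀([out]/[in]) = E·z/(61.5) = -38.1 × -1 / 61.5 = 0.6195
[out]/[in] = 10^(0.6195) = 4.164

4.16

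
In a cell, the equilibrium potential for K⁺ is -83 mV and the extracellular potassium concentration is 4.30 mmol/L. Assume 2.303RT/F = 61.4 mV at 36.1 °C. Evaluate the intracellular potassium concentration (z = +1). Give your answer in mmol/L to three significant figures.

Nernst: E = (61.4/1) · log₁₀([out]/[in]), so log₁₀([out]/[in]) = -83.0 × 1 / 61.4 = -1.3518.
[out]/[in] = 10^(-1.3518) = 0.04448.
[in] = 4.30 / 0.04448 = 96.66 mmol/L.

96.7 mmol/L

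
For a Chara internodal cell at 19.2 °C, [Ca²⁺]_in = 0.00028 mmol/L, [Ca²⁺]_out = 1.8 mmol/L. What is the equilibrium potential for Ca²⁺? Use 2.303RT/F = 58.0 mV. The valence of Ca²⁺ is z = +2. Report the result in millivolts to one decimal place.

110.4 mV

E = (58.0/z) · log₁₀([Ca²⁺]_out/[Ca²⁺]_in) with z = +2.
= (58.0/2) · log₁₀(1.8/0.00028) = 29.00 · log₁₀(6429)
= 29.00 · (3.8081) = 110.44 mV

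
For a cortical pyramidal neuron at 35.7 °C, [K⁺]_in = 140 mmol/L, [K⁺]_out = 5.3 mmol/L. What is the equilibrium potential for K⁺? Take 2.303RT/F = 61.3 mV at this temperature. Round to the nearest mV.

E = (61.3/z) · log₁₀([K⁺]_out/[K⁺]_in) with z = +1.
= (61.3/1) · log₁₀(5.3/140) = 61.30 · log₁₀(0.03786)
= 61.30 · (-1.4219) = -87.16 mV

-87 mV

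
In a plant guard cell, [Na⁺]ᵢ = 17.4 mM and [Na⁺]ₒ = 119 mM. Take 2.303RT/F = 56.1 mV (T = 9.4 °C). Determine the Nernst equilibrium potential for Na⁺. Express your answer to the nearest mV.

E = (56.1/z) · log₁₀([Na⁺]_out/[Na⁺]_in) with z = +1.
= (56.1/1) · log₁₀(119/17.4) = 56.10 · log₁₀(6.839)
= 56.10 · (0.8350) = 46.84 mV

47 mV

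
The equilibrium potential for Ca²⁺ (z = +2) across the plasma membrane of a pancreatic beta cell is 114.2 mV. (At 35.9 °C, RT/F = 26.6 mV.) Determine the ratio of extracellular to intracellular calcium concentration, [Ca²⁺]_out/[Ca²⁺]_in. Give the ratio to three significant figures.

ln([out]/[in]) = E·z/(26.6) = 114.2 × 2 / 26.6 = 8.5865
[out]/[in] = e^(8.5865) = 5359

5360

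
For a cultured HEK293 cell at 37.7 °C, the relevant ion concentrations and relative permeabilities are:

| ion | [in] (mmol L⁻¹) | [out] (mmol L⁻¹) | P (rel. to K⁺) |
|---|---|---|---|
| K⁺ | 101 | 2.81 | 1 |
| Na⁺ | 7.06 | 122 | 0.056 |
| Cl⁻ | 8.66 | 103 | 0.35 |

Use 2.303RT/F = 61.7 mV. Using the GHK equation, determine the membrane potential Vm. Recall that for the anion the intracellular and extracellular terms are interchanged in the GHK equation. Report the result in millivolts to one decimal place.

Vm = 61.7 · log₁₀[(Σ P·[cation]ₒ + Σ P·[anion]ᵢ) / (Σ P·[cation]ᵢ + Σ P·[anion]ₒ)]
Numerator = 1×2.81 + 0.056×122 + 0.35×8.66 = 12.67
Denominator = 1×101 + 0.056×7.06 + 0.35×103 = 137.4
Vm = 61.7 · log₁₀(0.092204) = 61.7 × (-1.0353) = -63.87 mV

-63.9 mV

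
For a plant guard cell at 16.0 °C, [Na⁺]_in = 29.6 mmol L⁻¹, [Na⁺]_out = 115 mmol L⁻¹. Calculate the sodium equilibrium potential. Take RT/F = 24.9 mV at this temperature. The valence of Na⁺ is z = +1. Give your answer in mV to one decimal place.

33.8 mV

E = (24.9/z) · ln([Na⁺]_out/[Na⁺]_in) with z = +1.
= (24.9/1) · ln(115/29.6) = 24.90 · ln(3.885)
= 24.90 · (1.3572) = 33.79 mV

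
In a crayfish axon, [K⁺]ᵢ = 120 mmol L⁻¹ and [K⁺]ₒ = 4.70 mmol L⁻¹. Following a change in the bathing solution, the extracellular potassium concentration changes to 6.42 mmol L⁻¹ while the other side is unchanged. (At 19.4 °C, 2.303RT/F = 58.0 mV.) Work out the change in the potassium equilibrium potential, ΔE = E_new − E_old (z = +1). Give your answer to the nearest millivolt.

8 mV

E_old = (58.0/1)·log₁₀(4.70/120) = -81.61 mV
E_new = (58.0/1)·log₁₀(6.42/120) = -73.76 mV
ΔE = -73.76 − (-81.61) = 7.86 mV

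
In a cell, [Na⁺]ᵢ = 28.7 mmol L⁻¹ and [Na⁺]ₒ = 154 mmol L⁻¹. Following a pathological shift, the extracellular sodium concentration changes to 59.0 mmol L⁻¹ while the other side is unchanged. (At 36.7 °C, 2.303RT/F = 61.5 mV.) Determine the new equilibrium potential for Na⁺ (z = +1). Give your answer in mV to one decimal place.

19.2 mV

After the shift: [Na⁺]_out = 59.0, [Na⁺]_in = 28.7 mmol L⁻¹.
E_new = (61.5/1)·log₁₀(59.0/28.7) = 61.50 · (0.3130) = 19.25 mV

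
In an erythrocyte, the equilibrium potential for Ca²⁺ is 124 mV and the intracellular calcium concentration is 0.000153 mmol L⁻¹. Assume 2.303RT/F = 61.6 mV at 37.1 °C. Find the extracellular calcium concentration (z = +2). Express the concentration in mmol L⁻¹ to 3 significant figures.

Nernst: E = (61.6/2) · log₁₀([out]/[in]), so log₁₀([out]/[in]) = 124.0 × 2 / 61.6 = 4.0260.
[out]/[in] = 10^(4.0260) = 1.062e+04.
[out] = 1.062e+04 × 0.000153 = 1.624 mmol L⁻¹.

1.62 mmol L⁻¹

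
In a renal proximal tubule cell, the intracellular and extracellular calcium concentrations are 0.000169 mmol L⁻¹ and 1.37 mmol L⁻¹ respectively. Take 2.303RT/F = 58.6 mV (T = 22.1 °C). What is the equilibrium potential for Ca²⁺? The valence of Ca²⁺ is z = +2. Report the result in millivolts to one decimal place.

E = (58.6/z) · log₁₀([Ca²⁺]_out/[Ca²⁺]_in) with z = +2.
= (58.6/2) · log₁₀(1.37/0.000169) = 29.30 · log₁₀(8107)
= 29.30 · (3.9088) = 114.53 mV

114.5 mV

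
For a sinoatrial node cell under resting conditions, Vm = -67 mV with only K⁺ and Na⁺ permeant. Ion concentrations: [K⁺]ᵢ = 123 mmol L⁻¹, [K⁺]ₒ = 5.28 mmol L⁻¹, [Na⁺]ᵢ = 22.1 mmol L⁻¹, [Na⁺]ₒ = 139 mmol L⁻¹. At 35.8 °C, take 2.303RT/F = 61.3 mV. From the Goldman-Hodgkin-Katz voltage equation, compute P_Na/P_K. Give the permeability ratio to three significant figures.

Let α = P_Na/P_K. GHK: Vm = 61.3·log₁₀[(Kₒ + α·Naₒ)/(Kᵢ + α·Naᵢ)].
10^(Vm/61.3) = 10^(-67.0/61.3) = 0.080726
So 0.080726·(Kᵢ + α·Naᵢ) = Kₒ + α·Naₒ → α = (0.080726·123.0 − 5.28) / (139.0 − 0.080726·22.1)
α = (9.929 − 5.28) / (139.0 − 1.784) = 4.649/137.2 = 0.03388

0.0339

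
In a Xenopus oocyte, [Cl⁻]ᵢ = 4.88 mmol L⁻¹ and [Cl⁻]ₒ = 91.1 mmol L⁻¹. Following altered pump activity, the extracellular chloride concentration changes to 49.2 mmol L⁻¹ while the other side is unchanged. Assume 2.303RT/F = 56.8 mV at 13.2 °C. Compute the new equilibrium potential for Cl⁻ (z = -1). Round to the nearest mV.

After the shift: [Cl⁻]_out = 49.2, [Cl⁻]_in = 4.88 mmol L⁻¹.
E_new = (56.8/-1)·log₁₀(49.2/4.88) = -56.80 · (1.0035) = -57.00 mV

-57 mV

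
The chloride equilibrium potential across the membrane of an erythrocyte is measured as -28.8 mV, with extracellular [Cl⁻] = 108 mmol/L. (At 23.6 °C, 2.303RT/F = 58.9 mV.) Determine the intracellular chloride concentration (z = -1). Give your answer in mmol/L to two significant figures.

35 mmol/L

Nernst: E = (58.9/-1) · log₁₀([out]/[in]), so log₁₀([out]/[in]) = -28.8 × -1 / 58.9 = 0.4890.
[out]/[in] = 10^(0.4890) = 3.083.
[in] = 108 / 3.083 = 35.03 mmol/L.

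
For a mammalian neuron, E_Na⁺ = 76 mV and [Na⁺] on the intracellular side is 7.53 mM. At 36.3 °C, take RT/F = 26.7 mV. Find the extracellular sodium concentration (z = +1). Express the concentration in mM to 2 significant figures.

130 mM

Nernst: E = (26.7/1) · ln([out]/[in]), so ln([out]/[in]) = 76.0 × 1 / 26.7 = 2.8464.
[out]/[in] = e^(2.8464) = 17.23.
[out] = 17.23 × 7.53 = 129.7 mM.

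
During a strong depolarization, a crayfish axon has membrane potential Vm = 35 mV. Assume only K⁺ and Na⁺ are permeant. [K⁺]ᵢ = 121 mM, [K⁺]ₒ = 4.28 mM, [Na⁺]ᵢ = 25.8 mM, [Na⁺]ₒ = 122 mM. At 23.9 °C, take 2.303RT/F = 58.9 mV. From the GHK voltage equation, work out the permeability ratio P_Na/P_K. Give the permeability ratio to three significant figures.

Let α = P_Na/P_K. GHK: Vm = 58.9·log₁₀[(Kₒ + α·Naₒ)/(Kᵢ + α·Naᵢ)].
10^(Vm/58.9) = 10^(35.0/58.9) = 3.9285
So 3.9285·(Kᵢ + α·Naᵢ) = Kₒ + α·Naₒ → α = (3.9285·121.0 − 4.28) / (122.0 − 3.9285·25.8)
α = (475.3 − 4.28) / (122.0 − 101.4) = 471.1/20.64 = 22.82

22.8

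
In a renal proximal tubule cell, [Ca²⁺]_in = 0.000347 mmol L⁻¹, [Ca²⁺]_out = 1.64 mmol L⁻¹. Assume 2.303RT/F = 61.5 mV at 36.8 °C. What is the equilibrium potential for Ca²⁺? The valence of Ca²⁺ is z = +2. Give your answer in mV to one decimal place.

E = (61.5/z) · log₁₀([Ca²⁺]_out/[Ca²⁺]_in) with z = +2.
= (61.5/2) · log₁₀(1.64/0.000347) = 30.75 · log₁₀(4726)
= 30.75 · (3.6745) = 112.99 mV

113.0 mV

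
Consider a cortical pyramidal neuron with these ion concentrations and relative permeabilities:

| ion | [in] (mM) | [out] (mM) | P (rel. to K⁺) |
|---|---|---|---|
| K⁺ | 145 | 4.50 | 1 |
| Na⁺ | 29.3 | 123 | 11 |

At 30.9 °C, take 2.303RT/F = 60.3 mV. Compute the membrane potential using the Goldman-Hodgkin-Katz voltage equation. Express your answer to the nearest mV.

Vm = 60.3 · log₁₀[(Σ P·[cation]ₒ + Σ P·[anion]ᵢ) / (Σ P·[cation]ᵢ + Σ P·[anion]ₒ)]
Numerator = 1×4.50 + 11×123 = 1358
Denominator = 1×145 + 11×29.3 = 467.3
Vm = 60.3 · log₁₀(2.905) = 60.3 × (0.4631) = 27.93 mV

28 mV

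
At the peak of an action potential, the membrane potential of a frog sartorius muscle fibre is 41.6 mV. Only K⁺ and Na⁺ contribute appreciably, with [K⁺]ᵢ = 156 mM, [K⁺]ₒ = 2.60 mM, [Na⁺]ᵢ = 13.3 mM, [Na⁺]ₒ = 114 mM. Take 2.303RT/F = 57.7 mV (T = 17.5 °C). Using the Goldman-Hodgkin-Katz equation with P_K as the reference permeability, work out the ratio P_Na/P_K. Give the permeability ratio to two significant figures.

Let α = P_Na/P_K. GHK: Vm = 57.7·log₁₀[(Kₒ + α·Naₒ)/(Kᵢ + α·Naᵢ)].
10^(Vm/57.7) = 10^(41.6/57.7) = 5.2598
So 5.2598·(Kᵢ + α·Naᵢ) = Kₒ + α·Naₒ → α = (5.2598·156.0 − 2.6) / (114.0 − 5.2598·13.3)
α = (820.5 − 2.6) / (114.0 − 69.96) = 817.9/44.04 = 18.57

19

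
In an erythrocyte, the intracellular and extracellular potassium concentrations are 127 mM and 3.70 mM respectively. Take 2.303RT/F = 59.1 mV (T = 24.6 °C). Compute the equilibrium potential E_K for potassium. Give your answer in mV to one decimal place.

E = (59.1/z) · log₁₀([K⁺]_out/[K⁺]_in) with z = +1.
= (59.1/1) · log₁₀(3.70/127) = 59.10 · log₁₀(0.02913)
= 59.10 · (-1.5356) = -90.75 mV

-90.8 mV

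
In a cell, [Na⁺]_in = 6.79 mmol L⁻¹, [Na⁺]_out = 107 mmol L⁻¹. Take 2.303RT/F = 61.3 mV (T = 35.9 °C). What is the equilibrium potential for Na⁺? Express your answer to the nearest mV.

E = (61.3/z) · log₁₀([Na⁺]_out/[Na⁺]_in) with z = +1.
= (61.3/1) · log₁₀(107/6.79) = 61.30 · log₁₀(15.76)
= 61.30 · (1.1975) = 73.41 mV

73 mV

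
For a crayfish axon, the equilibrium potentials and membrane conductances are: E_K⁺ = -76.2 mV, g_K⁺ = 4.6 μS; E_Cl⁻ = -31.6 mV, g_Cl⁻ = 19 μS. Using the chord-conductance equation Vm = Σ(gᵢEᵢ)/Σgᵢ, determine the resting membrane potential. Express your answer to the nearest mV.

-40 mV

Σ gᵢEᵢ = 4.6·(-76.2) + 19·(-31.6) = -950.92
Σ gᵢ = 4.6 + 19 = 23.6
Vm = -950.92 / 23.6 = -40.29 mV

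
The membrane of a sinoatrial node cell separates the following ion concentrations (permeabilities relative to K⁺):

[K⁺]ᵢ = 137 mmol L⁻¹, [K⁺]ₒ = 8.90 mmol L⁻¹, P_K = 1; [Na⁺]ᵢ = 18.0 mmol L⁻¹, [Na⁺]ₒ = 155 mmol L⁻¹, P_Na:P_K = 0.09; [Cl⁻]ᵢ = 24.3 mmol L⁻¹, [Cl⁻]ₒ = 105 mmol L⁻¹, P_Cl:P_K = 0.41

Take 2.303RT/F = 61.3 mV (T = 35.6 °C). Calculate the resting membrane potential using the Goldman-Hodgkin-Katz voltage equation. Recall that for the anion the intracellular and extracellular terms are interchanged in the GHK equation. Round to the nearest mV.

-46 mV

Vm = 61.3 · log₁₀[(Σ P·[cation]ₒ + Σ P·[anion]ᵢ) / (Σ P·[cation]ᵢ + Σ P·[anion]ₒ)]
Numerator = 1×8.90 + 0.09×155 + 0.41×24.3 = 32.81
Denominator = 1×137 + 0.09×18.0 + 0.41×105 = 181.7
Vm = 61.3 · log₁₀(0.18062) = 61.3 × (-0.7432) = -45.56 mV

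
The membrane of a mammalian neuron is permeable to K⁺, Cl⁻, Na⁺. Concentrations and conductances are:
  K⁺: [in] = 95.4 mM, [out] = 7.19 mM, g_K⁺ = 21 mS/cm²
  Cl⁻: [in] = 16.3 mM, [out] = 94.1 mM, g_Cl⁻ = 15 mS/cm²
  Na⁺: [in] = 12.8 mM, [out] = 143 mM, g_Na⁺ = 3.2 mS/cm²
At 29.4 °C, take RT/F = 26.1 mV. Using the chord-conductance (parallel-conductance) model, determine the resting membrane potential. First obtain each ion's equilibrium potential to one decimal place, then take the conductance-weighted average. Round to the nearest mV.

-49 mV

E_K⁺ = (26.1/1)·ln(7.19/95.4) = -67.5 mV
E_Cl⁻ = (26.1/-1)·ln(94.1/16.3) = -45.8 mV
E_Na⁺ = (26.1/1)·ln(143/12.8) = 63.0 mV
Vm = (Σ gᵢEᵢ)/(Σ gᵢ) = (21·-67.5 + 15·-45.8 + 3.2·63.0) / (21 + 15 + 3.2)
= -1902.90 / 39.2 = -48.54 mV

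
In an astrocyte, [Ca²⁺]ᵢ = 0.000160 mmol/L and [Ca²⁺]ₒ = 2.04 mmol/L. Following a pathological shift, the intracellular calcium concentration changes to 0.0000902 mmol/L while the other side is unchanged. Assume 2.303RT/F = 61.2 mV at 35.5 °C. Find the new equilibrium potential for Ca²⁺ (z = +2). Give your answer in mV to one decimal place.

After the shift: [Ca²⁺]_out = 2.04, [Ca²⁺]_in = 0.0000902 mmol/L.
E_new = (61.2/2)·log₁₀(2.04/0.0000902) = 30.60 · (4.3544) = 133.25 mV

133.2 mV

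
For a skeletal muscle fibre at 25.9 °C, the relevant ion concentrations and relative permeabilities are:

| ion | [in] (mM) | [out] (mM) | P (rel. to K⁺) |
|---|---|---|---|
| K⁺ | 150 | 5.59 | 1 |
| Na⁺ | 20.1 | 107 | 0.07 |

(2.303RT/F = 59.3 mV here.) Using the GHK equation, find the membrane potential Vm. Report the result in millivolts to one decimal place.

-63.1 mV

Vm = 59.3 · log₁₀[(Σ P·[cation]ₒ + Σ P·[anion]ᵢ) / (Σ P·[cation]ᵢ + Σ P·[anion]ₒ)]
Numerator = 1×5.59 + 0.07×107 = 13.08
Denominator = 1×150 + 0.07×20.1 = 151.4
Vm = 59.3 · log₁₀(0.08639) = 59.3 × (-1.0635) = -63.07 mV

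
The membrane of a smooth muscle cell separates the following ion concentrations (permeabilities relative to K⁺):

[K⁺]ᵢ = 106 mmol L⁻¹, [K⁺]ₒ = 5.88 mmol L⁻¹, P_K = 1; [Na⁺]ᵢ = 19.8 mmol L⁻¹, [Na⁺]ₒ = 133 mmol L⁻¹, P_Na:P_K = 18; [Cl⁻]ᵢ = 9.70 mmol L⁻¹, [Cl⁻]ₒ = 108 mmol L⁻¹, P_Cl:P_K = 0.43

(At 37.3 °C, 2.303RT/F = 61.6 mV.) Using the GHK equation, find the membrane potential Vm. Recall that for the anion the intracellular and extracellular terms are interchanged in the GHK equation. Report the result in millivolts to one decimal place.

41.5 mV

Vm = 61.6 · log₁₀[(Σ P·[cation]ₒ + Σ P·[anion]ᵢ) / (Σ P·[cation]ᵢ + Σ P·[anion]ₒ)]
Numerator = 1×5.88 + 18×133 + 0.43×9.70 = 2404
Denominator = 1×106 + 18×19.8 + 0.43×108 = 508.8
Vm = 61.6 · log₁₀(4.7246) = 61.6 × (0.6744) = 41.54 mV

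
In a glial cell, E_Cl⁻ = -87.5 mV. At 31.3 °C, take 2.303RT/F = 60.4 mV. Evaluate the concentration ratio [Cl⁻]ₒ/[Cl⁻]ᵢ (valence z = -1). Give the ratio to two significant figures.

log₁₀([out]/[in]) = E·z/(60.4) = -87.5 × -1 / 60.4 = 1.4487
[out]/[in] = 10^(1.4487) = 28.1

28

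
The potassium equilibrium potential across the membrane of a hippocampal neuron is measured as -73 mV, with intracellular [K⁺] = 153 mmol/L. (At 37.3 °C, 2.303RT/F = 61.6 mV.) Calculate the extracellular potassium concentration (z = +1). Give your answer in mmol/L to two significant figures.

Nernst: E = (61.6/1) · log₁₀([out]/[in]), so log₁₀([out]/[in]) = -73.0 × 1 / 61.6 = -1.1851.
[out]/[in] = 10^(-1.1851) = 0.0653.
[out] = 0.0653 × 153 = 9.991 mmol/L.

10 mmol/L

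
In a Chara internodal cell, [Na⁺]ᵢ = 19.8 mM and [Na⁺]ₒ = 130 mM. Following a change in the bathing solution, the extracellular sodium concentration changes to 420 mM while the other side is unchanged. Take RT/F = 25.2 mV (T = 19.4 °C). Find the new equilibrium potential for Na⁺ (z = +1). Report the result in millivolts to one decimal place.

After the shift: [Na⁺]_out = 420, [Na⁺]_in = 19.8 mM.
E_new = (25.2/1)·ln(420/19.8) = 25.20 · (3.0546) = 76.98 mV

77.0 mV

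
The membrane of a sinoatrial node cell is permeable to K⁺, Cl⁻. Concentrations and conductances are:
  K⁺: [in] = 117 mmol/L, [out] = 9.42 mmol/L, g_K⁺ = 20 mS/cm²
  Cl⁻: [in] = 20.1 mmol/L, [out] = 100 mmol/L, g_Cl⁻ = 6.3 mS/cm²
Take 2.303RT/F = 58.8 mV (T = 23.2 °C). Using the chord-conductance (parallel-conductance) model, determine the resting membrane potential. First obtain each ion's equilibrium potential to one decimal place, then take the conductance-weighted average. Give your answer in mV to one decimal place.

E_K⁺ = (58.8/1)·log₁₀(9.42/117) = -64.3 mV
E_Cl⁻ = (58.8/-1)·log₁₀(100/20.1) = -41.0 mV
Vm = (Σ gᵢEᵢ)/(Σ gᵢ) = (20·-64.3 + 6.3·-41.0) / (20 + 6.3)
= -1544.30 / 26.3 = -58.72 mV

-58.7 mV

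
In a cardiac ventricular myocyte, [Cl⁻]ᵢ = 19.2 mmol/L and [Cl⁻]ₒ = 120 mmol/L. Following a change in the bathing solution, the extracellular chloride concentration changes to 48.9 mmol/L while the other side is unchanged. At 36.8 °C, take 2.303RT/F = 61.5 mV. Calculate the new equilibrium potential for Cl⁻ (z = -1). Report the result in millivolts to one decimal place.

-25.0 mV

After the shift: [Cl⁻]_out = 48.9, [Cl⁻]_in = 19.2 mmol/L.
E_new = (61.5/-1)·log₁₀(48.9/19.2) = -61.50 · (0.4060) = -24.97 mV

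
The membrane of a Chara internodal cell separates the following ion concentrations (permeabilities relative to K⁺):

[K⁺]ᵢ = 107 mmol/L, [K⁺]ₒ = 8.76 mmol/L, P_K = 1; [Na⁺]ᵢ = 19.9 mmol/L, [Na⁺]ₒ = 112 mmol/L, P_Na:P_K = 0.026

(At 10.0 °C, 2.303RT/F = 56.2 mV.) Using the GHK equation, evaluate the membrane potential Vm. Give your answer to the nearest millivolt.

Vm = 56.2 · log₁₀[(Σ P·[cation]ₒ + Σ P·[anion]ᵢ) / (Σ P·[cation]ᵢ + Σ P·[anion]ₒ)]
Numerator = 1×8.76 + 0.026×112 = 11.67
Denominator = 1×107 + 0.026×19.9 = 107.5
Vm = 56.2 · log₁₀(0.10856) = 56.2 × (-0.9643) = -54.20 mV

-54 mV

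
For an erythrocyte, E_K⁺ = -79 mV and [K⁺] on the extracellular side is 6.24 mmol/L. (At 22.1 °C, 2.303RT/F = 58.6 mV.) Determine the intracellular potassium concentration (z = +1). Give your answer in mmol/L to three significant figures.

139 mmol/L

Nernst: E = (58.6/1) · log₁₀([out]/[in]), so log₁₀([out]/[in]) = -79.0 × 1 / 58.6 = -1.3481.
[out]/[in] = 10^(-1.3481) = 0.04486.
[in] = 6.24 / 0.04486 = 139.1 mmol/L.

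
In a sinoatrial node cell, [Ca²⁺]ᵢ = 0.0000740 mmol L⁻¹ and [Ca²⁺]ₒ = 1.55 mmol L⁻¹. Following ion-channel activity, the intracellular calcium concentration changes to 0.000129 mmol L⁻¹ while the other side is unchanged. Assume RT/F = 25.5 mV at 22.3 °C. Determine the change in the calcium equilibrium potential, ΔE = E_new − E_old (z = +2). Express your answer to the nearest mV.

E_old = (25.5/2)·ln(1.55/0.0000740) = 126.86 mV
E_new = (25.5/2)·ln(1.55/0.000129) = 119.77 mV
ΔE = 119.77 − (126.86) = -7.09 mV

-7 mV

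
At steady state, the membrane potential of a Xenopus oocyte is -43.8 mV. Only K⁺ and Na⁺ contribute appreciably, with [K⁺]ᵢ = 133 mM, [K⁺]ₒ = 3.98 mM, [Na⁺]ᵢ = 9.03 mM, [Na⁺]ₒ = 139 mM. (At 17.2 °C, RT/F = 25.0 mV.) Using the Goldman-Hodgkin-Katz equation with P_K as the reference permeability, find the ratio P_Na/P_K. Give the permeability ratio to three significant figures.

0.139

Let α = P_Na/P_K. GHK: Vm = 25.0·ln[(Kₒ + α·Naₒ)/(Kᵢ + α·Naᵢ)].
e^(Vm/25.0) = e^(-43.8/25.0) = 0.17343
So 0.17343·(Kᵢ + α·Naᵢ) = Kₒ + α·Naₒ → α = (0.17343·133.0 − 3.98) / (139.0 − 0.17343·9.03)
α = (23.07 − 3.98) / (139.0 − 1.566) = 19.09/137.4 = 0.1389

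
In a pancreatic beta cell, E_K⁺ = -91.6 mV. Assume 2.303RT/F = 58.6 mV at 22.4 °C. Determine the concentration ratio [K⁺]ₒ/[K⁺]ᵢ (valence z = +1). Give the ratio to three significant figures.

0.0273

log₁₀([out]/[in]) = E·z/(58.6) = -91.6 × 1 / 58.6 = -1.5631
[out]/[in] = 10^(-1.5631) = 0.02734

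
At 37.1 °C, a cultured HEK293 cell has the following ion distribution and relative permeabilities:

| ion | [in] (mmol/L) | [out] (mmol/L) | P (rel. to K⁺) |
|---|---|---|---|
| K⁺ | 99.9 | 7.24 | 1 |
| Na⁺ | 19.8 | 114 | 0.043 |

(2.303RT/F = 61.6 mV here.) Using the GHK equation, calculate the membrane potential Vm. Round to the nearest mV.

-57 mV

Vm = 61.6 · log₁₀[(Σ P·[cation]ₒ + Σ P·[anion]ᵢ) / (Σ P·[cation]ᵢ + Σ P·[anion]ₒ)]
Numerator = 1×7.24 + 0.043×114 = 12.14
Denominator = 1×99.9 + 0.043×19.8 = 100.8
Vm = 61.6 · log₁₀(0.12051) = 61.6 × (-0.9190) = -56.61 mV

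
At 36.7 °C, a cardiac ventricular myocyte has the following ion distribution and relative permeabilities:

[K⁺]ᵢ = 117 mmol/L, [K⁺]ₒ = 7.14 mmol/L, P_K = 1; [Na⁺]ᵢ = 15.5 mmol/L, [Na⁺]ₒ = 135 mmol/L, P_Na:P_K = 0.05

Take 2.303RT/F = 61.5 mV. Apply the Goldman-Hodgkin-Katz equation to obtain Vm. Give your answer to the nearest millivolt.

Vm = 61.5 · log₁₀[(Σ P·[cation]ₒ + Σ P·[anion]ᵢ) / (Σ P·[cation]ᵢ + Σ P·[anion]ₒ)]
Numerator = 1×7.14 + 0.05×135 = 13.89
Denominator = 1×117 + 0.05×15.5 = 117.8
Vm = 61.5 · log₁₀(0.11794) = 61.5 × (-0.9284) = -57.09 mV

-57 mV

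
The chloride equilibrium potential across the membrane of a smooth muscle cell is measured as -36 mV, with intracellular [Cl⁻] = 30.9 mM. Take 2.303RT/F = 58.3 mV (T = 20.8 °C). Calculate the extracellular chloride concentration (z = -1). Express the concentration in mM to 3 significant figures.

Nernst: E = (58.3/-1) · log₁₀([out]/[in]), so log₁₀([out]/[in]) = -36.0 × -1 / 58.3 = 0.6175.
[out]/[in] = 10^(0.6175) = 4.145.
[out] = 4.145 × 30.9 = 128.1 mM.

128 mM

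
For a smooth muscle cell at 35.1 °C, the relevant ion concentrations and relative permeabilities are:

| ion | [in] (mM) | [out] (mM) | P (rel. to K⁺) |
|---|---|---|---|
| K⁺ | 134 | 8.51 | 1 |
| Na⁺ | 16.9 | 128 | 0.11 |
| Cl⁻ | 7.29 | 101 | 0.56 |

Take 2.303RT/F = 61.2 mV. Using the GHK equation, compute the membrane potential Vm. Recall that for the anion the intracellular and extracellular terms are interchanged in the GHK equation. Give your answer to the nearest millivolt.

Vm = 61.2 · log₁₀[(Σ P·[cation]ₒ + Σ P·[anion]ᵢ) / (Σ P·[cation]ᵢ + Σ P·[anion]ₒ)]
Numerator = 1×8.51 + 0.11×128 + 0.56×7.29 = 26.67
Denominator = 1×134 + 0.11×16.9 + 0.56×101 = 192.4
Vm = 61.2 · log₁₀(0.13862) = 61.2 × (-0.8582) = -52.52 mV

-53 mV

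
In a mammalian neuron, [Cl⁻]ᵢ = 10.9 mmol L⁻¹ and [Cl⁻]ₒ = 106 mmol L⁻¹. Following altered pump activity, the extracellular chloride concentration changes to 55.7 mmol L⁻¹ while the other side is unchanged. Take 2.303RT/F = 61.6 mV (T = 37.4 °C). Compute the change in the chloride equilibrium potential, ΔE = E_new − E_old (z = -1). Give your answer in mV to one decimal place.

E_old = (61.6/-1)·log₁₀(106/10.9) = -60.85 mV
E_new = (61.6/-1)·log₁₀(55.7/10.9) = -43.64 mV
ΔE = -43.64 − (-60.85) = 17.21 mV

17.2 mV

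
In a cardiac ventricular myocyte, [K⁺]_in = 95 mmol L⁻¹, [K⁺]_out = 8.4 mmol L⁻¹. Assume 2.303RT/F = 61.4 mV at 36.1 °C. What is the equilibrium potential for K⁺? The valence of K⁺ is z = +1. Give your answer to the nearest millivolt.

E = (61.4/z) · log₁₀([K⁺]_out/[K⁺]_in) with z = +1.
= (61.4/1) · log₁₀(8.4/95) = 61.40 · log₁₀(0.08842)
= 61.40 · (-1.0534) = -64.68 mV

-65 mV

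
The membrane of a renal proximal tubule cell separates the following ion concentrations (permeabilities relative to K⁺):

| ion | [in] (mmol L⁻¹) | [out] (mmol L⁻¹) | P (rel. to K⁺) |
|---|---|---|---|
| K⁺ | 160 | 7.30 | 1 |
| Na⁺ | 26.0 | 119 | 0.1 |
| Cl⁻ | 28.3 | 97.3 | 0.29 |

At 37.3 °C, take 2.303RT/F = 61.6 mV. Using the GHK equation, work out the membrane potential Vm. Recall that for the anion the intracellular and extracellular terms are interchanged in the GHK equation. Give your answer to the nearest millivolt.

Vm = 61.6 · log₁₀[(Σ P·[cation]ₒ + Σ P·[anion]ᵢ) / (Σ P·[cation]ᵢ + Σ P·[anion]ₒ)]
Numerator = 1×7.30 + 0.1×119 + 0.29×28.3 = 27.41
Denominator = 1×160 + 0.1×26.0 + 0.29×97.3 = 190.8
Vm = 61.6 · log₁₀(0.14363) = 61.6 × (-0.8428) = -51.91 mV

-52 mV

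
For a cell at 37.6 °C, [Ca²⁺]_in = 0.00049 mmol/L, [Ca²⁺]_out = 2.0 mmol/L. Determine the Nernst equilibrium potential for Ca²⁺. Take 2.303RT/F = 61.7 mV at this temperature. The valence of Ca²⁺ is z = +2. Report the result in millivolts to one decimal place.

E = (61.7/z) · log₁₀([Ca²⁺]_out/[Ca²⁺]_in) with z = +2.
= (61.7/2) · log₁₀(2.0/0.00049) = 30.85 · log₁₀(4082)
= 30.85 · (3.6108) = 111.39 mV

111.4 mV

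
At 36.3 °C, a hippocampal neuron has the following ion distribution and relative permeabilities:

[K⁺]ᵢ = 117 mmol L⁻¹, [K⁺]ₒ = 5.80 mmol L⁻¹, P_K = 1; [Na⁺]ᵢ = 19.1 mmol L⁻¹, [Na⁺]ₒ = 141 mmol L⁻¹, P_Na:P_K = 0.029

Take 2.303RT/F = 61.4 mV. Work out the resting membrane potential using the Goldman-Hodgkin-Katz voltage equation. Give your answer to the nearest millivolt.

Vm = 61.4 · log₁₀[(Σ P·[cation]ₒ + Σ P·[anion]ᵢ) / (Σ P·[cation]ᵢ + Σ P·[anion]ₒ)]
Numerator = 1×5.80 + 0.029×141 = 9.889
Denominator = 1×117 + 0.029×19.1 = 117.6
Vm = 61.4 · log₁₀(0.084123) = 61.4 × (-1.0751) = -66.01 mV

-66 mV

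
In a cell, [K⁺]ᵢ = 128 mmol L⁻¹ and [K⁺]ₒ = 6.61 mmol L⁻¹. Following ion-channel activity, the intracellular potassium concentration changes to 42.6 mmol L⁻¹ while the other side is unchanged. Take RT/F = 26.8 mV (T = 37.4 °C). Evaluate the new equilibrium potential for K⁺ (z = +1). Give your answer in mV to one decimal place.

After the shift: [K⁺]_out = 6.61, [K⁺]_in = 42.6 mmol L⁻¹.
E_new = (26.8/1)·ln(6.61/42.6) = 26.80 · (-1.8633) = -49.94 mV

-49.9 mV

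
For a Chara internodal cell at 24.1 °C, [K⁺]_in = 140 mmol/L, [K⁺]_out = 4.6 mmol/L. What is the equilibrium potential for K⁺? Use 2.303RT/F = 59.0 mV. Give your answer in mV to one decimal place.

E = (59.0/z) · log₁₀([K⁺]_out/[K⁺]_in) with z = +1.
= (59.0/1) · log₁₀(4.6/140) = 59.00 · log₁₀(0.03286)
= 59.00 · (-1.4834) = -87.52 mV

-87.5 mV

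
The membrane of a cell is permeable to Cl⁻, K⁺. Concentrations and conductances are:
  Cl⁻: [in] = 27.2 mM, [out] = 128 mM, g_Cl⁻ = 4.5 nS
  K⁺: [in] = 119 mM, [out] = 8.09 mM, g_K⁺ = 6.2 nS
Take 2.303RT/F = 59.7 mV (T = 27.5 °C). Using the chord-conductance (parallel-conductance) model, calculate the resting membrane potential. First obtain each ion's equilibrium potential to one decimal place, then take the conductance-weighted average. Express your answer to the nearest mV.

-57 mV

E_Cl⁻ = (59.7/-1)·log₁₀(128/27.2) = -40.2 mV
E_K⁺ = (59.7/1)·log₁₀(8.09/119) = -69.7 mV
Vm = (Σ gᵢEᵢ)/(Σ gᵢ) = (4.5·-40.2 + 6.2·-69.7) / (4.5 + 6.2)
= -613.04 / 10.7 = -57.29 mV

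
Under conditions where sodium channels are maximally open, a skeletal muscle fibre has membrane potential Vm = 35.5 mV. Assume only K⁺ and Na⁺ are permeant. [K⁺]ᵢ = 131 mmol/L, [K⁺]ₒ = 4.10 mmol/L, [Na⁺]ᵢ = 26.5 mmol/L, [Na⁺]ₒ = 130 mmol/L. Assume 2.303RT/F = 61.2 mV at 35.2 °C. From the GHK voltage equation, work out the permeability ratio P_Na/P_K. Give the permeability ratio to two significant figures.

Let α = P_Na/P_K. GHK: Vm = 61.2·log₁₀[(Kₒ + α·Naₒ)/(Kᵢ + α·Naᵢ)].
10^(Vm/61.2) = 10^(35.5/61.2) = 3.8025
So 3.8025·(Kᵢ + α·Naᵢ) = Kₒ + α·Naₒ → α = (3.8025·131.0 − 4.1) / (130.0 − 3.8025·26.5)
α = (498.1 − 4.1) / (130.0 − 100.8) = 494/29.23 = 16.9

17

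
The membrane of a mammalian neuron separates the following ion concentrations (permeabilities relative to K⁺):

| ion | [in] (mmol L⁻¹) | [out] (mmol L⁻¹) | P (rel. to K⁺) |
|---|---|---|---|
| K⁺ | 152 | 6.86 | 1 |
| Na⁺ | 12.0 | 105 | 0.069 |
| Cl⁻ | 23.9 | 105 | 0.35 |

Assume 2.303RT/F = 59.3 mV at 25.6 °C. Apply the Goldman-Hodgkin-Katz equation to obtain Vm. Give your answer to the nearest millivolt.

Vm = 59.3 · log₁₀[(Σ P·[cation]ₒ + Σ P·[anion]ᵢ) / (Σ P·[cation]ᵢ + Σ P·[anion]ₒ)]
Numerator = 1×6.86 + 0.069×105 + 0.35×23.9 = 22.47
Denominator = 1×152 + 0.069×12.0 + 0.35×105 = 189.6
Vm = 59.3 · log₁₀(0.11853) = 59.3 × (-0.9262) = -54.92 mV

-55 mV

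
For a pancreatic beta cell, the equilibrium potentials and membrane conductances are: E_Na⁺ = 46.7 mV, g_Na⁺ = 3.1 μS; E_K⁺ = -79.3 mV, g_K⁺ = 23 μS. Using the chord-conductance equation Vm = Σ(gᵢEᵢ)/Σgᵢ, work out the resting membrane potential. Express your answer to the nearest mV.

-64 mV

Σ gᵢEᵢ = 3.1·(46.7) + 23·(-79.3) = -1679.13
Σ gᵢ = 3.1 + 23 = 26.1
Vm = -1679.13 / 26.1 = -64.33 mV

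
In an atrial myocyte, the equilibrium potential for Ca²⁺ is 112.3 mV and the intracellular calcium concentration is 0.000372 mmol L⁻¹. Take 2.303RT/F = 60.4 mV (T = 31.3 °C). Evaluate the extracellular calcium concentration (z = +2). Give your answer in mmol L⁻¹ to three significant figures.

1.95 mmol L⁻¹

Nernst: E = (60.4/2) · log₁₀([out]/[in]), so log₁₀([out]/[in]) = 112.3 × 2 / 60.4 = 3.7185.
[out]/[in] = 10^(3.7185) = 5230.
[out] = 5230 × 0.000372 = 1.946 mmol L⁻¹.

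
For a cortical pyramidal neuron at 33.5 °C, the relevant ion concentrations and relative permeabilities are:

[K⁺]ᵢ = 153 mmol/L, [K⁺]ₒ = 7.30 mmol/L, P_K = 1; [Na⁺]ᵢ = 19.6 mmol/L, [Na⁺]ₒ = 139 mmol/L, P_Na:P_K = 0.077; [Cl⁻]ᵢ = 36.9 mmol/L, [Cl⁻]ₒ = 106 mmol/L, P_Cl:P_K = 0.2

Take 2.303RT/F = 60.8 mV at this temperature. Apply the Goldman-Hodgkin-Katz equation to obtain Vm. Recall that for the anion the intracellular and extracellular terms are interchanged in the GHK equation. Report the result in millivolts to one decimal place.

-51.1 mV

Vm = 60.8 · log₁₀[(Σ P·[cation]ₒ + Σ P·[anion]ᵢ) / (Σ P·[cation]ᵢ + Σ P·[anion]ₒ)]
Numerator = 1×7.30 + 0.077×139 + 0.2×36.9 = 25.38
Denominator = 1×153 + 0.077×19.6 + 0.2×106 = 175.7
Vm = 60.8 · log₁₀(0.14446) = 60.8 × (-0.8403) = -51.09 mV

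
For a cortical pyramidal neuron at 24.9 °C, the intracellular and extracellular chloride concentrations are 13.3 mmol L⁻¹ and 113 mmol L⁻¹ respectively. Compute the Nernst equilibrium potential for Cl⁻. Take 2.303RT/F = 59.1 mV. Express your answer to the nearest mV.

E = (59.1/z) · log₁₀([Cl⁻]_out/[Cl⁻]_in) with z = -1.
For an anion, dividing by z = -1 reverses the sign.
= (59.1/-1) · log₁₀(113/13.3) = -59.10 · log₁₀(8.496)
= -59.10 · (0.9292) = -54.92 mV

-55 mV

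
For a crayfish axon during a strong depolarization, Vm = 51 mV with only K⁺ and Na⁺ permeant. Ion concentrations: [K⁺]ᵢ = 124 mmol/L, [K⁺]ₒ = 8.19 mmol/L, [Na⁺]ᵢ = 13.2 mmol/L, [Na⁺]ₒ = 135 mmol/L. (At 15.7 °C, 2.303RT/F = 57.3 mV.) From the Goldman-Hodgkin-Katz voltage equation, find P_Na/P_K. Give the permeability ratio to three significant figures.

29.3

Let α = P_Na/P_K. GHK: Vm = 57.3·log₁₀[(Kₒ + α·Naₒ)/(Kᵢ + α·Naᵢ)].
10^(Vm/57.3) = 10^(51.0/57.3) = 7.7634
So 7.7634·(Kᵢ + α·Naᵢ) = Kₒ + α·Naₒ → α = (7.7634·124.0 − 8.19) / (135.0 − 7.7634·13.2)
α = (962.7 − 8.19) / (135.0 − 102.5) = 954.5/32.52 = 29.35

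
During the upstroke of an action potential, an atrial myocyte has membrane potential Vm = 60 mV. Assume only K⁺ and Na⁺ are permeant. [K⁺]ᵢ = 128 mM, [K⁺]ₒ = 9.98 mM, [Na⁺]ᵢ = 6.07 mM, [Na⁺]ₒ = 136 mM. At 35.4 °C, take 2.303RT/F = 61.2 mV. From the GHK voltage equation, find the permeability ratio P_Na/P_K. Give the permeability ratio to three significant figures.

Let α = P_Na/P_K. GHK: Vm = 61.2·log₁₀[(Kₒ + α·Naₒ)/(Kᵢ + α·Naᵢ)].
10^(Vm/61.2) = 10^(60.0/61.2) = 9.5586
So 9.5586·(Kᵢ + α·Naᵢ) = Kₒ + α·Naₒ → α = (9.5586·128.0 − 9.98) / (136.0 − 9.5586·6.07)
α = (1223 − 9.98) / (136.0 − 58.02) = 1214/77.98 = 15.56

15.6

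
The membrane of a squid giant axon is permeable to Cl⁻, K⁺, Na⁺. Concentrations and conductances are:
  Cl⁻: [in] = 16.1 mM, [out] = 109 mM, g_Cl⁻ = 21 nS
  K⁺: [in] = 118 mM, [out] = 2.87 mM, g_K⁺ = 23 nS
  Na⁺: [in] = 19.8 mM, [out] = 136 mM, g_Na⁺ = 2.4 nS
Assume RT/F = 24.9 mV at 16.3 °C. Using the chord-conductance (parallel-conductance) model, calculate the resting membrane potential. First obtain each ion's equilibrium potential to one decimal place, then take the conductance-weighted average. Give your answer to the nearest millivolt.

-65 mV

E_Cl⁻ = (24.9/-1)·ln(109/16.1) = -47.6 mV
E_K⁺ = (24.9/1)·ln(2.87/118) = -92.5 mV
E_Na⁺ = (24.9/1)·ln(136/19.8) = 48.0 mV
Vm = (Σ gᵢEᵢ)/(Σ gᵢ) = (21·-47.6 + 23·-92.5 + 2.4·48.0) / (21 + 23 + 2.4)
= -3011.90 / 46.4 = -64.91 mV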